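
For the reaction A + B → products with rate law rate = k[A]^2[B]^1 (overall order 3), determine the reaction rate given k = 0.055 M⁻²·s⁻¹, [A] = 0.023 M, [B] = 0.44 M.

1.28e-05 M/s

Step 1: The rate law is rate = k[A]^2[B]^1, overall order = 2+1 = 3
Step 2: Substitute values: rate = 0.055 × (0.023)^2 × (0.44)^1
Step 3: rate = 0.055 × 0.000529 × 0.44 = 1.28018e-05 M/s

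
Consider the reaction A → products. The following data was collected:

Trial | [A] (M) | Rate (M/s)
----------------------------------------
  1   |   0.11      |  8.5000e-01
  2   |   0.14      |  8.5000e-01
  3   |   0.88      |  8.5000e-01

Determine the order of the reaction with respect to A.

zeroth order (0)

Step 1: Compare trials - when concentration changes, rate stays constant.
Step 2: rate₂/rate₁ = 8.5000e-01/8.5000e-01 = 1
Step 3: [A]₂/[A]₁ = 0.14/0.11 = 1.273
Step 4: Since rate ratio ≈ (conc ratio)^0, the reaction is zeroth order.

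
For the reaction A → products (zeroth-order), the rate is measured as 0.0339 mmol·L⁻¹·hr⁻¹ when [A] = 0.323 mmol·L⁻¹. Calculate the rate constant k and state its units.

0.0339 mmol·L⁻¹·hr⁻¹

Step 1: For a zeroth-order reaction, rate = k (independent of concentration).
Step 2: k = rate = 0.0339 mmol·L⁻¹·hr⁻¹.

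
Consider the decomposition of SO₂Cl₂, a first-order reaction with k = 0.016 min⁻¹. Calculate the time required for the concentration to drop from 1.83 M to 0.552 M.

74.91 min

Step 1: For first-order: t = ln([SO₂Cl₂]₀/[SO₂Cl₂])/k
Step 2: t = ln(1.83/0.552)/0.016
Step 3: t = ln(3.315)/0.016
Step 4: t = 1.199/0.016 = 74.91 min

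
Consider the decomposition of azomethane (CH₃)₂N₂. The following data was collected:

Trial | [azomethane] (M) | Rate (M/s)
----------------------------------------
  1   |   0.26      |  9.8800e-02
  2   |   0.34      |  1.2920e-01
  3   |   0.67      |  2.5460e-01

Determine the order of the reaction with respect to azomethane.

first order (1)

Step 1: Compare trials to find order n where rate₂/rate₁ = ([azomethane]₂/[azomethane]₁)^n
Step 2: rate₂/rate₁ = 1.2920e-01/9.8800e-02 = 1.308
Step 3: [azomethane]₂/[azomethane]₁ = 0.34/0.26 = 1.308
Step 4: n = ln(1.308)/ln(1.308) = 1.00 ≈ 1
Step 5: The reaction is first order in azomethane.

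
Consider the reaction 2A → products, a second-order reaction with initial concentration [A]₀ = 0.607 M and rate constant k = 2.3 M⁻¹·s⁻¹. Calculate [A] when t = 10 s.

0.04057 M

Step 1: For a second-order reaction: 1/[A] = 1/[A]₀ + kt
Step 2: 1/[A] = 1/0.607 + 2.3 × 10
Step 3: 1/[A] = 1.647 + 23 = 24.65
Step 4: [A] = 1/24.65 = 0.04057 M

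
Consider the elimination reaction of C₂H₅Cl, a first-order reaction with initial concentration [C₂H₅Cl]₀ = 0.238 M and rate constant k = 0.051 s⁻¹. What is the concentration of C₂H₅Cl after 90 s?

0.002416 M

Step 1: For a first-order reaction: [C₂H₅Cl] = [C₂H₅Cl]₀ × e^(-kt)
Step 2: [C₂H₅Cl] = 0.238 × e^(-0.051 × 90)
Step 3: [C₂H₅Cl] = 0.238 × e^(-4.59)
Step 4: [C₂H₅Cl] = 0.238 × 0.0101529 = 0.002416 M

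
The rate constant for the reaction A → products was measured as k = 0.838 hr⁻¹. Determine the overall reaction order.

first order (1)

Step 1: The units of k for an nth-order reaction are (concentration)^(1-n)·(time)⁻¹.
Step 2: Here k has units hr⁻¹, so the concentration exponent is 0.
Step 3: 1 - n = 0 ⇒ n = 1. The reaction is first order.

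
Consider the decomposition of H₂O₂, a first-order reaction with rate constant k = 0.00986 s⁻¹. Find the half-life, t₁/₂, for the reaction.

70.3 s

Step 1: For a first-order reaction, t₁/₂ = ln(2)/k
Step 2: t₁/₂ = ln(2)/0.00986
Step 3: t₁/₂ = 0.6931/0.00986 = 70.3 s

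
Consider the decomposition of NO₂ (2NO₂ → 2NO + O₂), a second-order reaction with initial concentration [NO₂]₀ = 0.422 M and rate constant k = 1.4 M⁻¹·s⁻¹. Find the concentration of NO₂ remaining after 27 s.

0.02489 M

Step 1: For a second-order reaction: 1/[NO₂] = 1/[NO₂]₀ + kt
Step 2: 1/[NO₂] = 1/0.422 + 1.4 × 27
Step 3: 1/[NO₂] = 2.37 + 37.8 = 40.17
Step 4: [NO₂] = 1/40.17 = 0.02489 M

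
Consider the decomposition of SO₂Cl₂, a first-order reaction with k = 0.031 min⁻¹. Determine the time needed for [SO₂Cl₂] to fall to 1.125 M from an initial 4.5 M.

44.72 min

Step 1: For first-order: t = ln([SO₂Cl₂]₀/[SO₂Cl₂])/k
Step 2: t = ln(4.5/1.125)/0.031
Step 3: t = ln(4)/0.031
Step 4: t = 1.386/0.031 = 44.72 min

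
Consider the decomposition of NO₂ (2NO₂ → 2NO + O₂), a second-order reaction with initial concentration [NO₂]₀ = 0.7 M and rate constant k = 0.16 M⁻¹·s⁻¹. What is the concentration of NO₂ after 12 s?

0.2986 M

Step 1: For a second-order reaction: 1/[NO₂] = 1/[NO₂]₀ + kt
Step 2: 1/[NO₂] = 1/0.7 + 0.16 × 12
Step 3: 1/[NO₂] = 1.429 + 1.92 = 3.349
Step 4: [NO₂] = 1/3.349 = 0.2986 M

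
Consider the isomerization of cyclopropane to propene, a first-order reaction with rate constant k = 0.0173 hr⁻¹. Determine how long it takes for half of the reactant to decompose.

40.07 hr

Step 1: For a first-order reaction, t₁/₂ = ln(2)/k
Step 2: t₁/₂ = ln(2)/0.0173
Step 3: t₁/₂ = 0.6931/0.0173 = 40.07 hr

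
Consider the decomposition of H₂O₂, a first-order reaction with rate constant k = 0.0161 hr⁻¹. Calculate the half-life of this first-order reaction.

43.05 hr

Step 1: For a first-order reaction, t₁/₂ = ln(2)/k
Step 2: t₁/₂ = ln(2)/0.0161
Step 3: t₁/₂ = 0.6931/0.0161 = 43.05 hr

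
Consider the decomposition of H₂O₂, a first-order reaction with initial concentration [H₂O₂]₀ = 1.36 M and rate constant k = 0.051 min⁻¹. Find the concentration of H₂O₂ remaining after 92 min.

0.01247 M

Step 1: For a first-order reaction: [H₂O₂] = [H₂O₂]₀ × e^(-kt)
Step 2: [H₂O₂] = 1.36 × e^(-0.051 × 92)
Step 3: [H₂O₂] = 1.36 × e^(-4.692)
Step 4: [H₂O₂] = 1.36 × 0.00916833 = 0.01247 M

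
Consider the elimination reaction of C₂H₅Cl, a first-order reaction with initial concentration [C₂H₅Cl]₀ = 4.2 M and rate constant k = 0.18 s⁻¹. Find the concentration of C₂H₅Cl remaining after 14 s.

0.3379 M

Step 1: For a first-order reaction: [C₂H₅Cl] = [C₂H₅Cl]₀ × e^(-kt)
Step 2: [C₂H₅Cl] = 4.2 × e^(-0.18 × 14)
Step 3: [C₂H₅Cl] = 4.2 × e^(-2.52)
Step 4: [C₂H₅Cl] = 4.2 × 0.0804596 = 0.3379 M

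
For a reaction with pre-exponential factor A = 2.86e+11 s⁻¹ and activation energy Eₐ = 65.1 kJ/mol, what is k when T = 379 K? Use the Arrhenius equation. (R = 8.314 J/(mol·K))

3.05e+02 s⁻¹

Step 1: Use the Arrhenius equation: k = A × exp(-Eₐ/RT)
Step 2: Convert Eₐ to J/mol: 65.1 kJ/mol = 65100 J/mol
Step 3: Calculate the exponent: -Eₐ/(RT) = -65100/(8.314 × 379) = -20.66007
Step 4: k = 2.86e+11 × exp(-20.66007)
Step 5: k = 2.86e+11 × 1.06524e-09 = 3.0466e+02 s⁻¹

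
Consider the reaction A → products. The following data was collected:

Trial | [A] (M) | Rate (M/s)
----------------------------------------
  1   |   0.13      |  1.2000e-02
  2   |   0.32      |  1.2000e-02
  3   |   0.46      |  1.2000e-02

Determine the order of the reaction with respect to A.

zeroth order (0)

Step 1: Compare trials - when concentration changes, rate stays constant.
Step 2: rate₂/rate₁ = 1.2000e-02/1.2000e-02 = 1
Step 3: [A]₂/[A]₁ = 0.32/0.13 = 2.462
Step 4: Since rate ratio ≈ (conc ratio)^0, the reaction is zeroth order.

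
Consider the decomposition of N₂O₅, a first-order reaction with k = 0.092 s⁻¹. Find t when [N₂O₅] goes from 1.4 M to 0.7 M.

7.534 s

Step 1: For first-order: t = ln([N₂O₅]₀/[N₂O₅])/k
Step 2: t = ln(1.4/0.7)/0.092
Step 3: t = ln(2)/0.092
Step 4: t = 0.6931/0.092 = 7.534 s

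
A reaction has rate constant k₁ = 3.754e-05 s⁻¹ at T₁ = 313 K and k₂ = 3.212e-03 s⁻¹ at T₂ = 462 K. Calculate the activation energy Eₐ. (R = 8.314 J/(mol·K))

35.9 kJ/mol

Step 1: Use the two-temperature Arrhenius form: ln(k₂/k₁) = -Eₐ/R × (1/T₂ - 1/T₁)
Step 2: ln(k₂/k₁) = ln(3.212e-03/3.754e-05) = ln(85.5621) = 4.44924
Step 3: 1/T₂ - 1/T₁ = 1/462 - 1/313 = -1.030386e-03 K⁻¹
Step 4: Eₐ = -R × ln(k₂/k₁) / (1/T₂ - 1/T₁) = -8.314 × 4.44924 / -1.030386e-03
Step 5: Eₐ = 3.5900e+04 J/mol = 35.9 kJ/mol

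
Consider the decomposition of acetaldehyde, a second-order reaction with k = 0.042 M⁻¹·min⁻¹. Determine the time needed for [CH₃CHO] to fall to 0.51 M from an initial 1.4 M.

29.68 min

Step 1: For second-order: t = (1/[CH₃CHO] - 1/[CH₃CHO]₀)/k
Step 2: t = (1/0.51 - 1/1.4)/0.042
Step 3: t = (1.961 - 0.7143)/0.042
Step 4: t = 1.246/0.042 = 29.68 min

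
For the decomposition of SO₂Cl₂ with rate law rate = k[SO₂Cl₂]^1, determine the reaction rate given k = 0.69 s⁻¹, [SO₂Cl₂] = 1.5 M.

1.035 M/s

Step 1: Identify the rate law: rate = k[SO₂Cl₂]^1
Step 2: Substitute values: rate = 0.69 × (1.5)^1
Step 3: Calculate: rate = 0.69 × 1.5 = 1.035 M/s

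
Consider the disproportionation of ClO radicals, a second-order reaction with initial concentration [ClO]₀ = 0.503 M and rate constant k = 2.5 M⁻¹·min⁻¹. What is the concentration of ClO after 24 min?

0.01613 M

Step 1: For a second-order reaction: 1/[ClO] = 1/[ClO]₀ + kt
Step 2: 1/[ClO] = 1/0.503 + 2.5 × 24
Step 3: 1/[ClO] = 1.988 + 60 = 61.99
Step 4: [ClO] = 1/61.99 = 0.01613 M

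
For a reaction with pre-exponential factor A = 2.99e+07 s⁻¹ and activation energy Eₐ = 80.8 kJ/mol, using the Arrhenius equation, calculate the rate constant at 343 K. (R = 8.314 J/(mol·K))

1.48e-05 s⁻¹

Step 1: Use the Arrhenius equation: k = A × exp(-Eₐ/RT)
Step 2: Convert Eₐ to J/mol: 80.8 kJ/mol = 80800 J/mol
Step 3: Calculate the exponent: -Eₐ/(RT) = -80800/(8.314 × 343) = -28.33396
Step 4: k = 2.99e+07 × exp(-28.33396)
Step 5: k = 2.99e+07 × 4.95128e-13 = 1.4804e-05 s⁻¹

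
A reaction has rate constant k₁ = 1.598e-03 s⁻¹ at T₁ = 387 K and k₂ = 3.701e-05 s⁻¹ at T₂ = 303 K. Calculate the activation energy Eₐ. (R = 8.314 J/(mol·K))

43.7 kJ/mol

Step 1: Use the two-temperature Arrhenius form: ln(k₂/k₁) = -Eₐ/R × (1/T₂ - 1/T₁)
Step 2: ln(k₂/k₁) = ln(3.701e-05/1.598e-03) = ln(0.0231602) = -3.76532
Step 3: 1/T₂ - 1/T₁ = 1/303 - 1/387 = 7.163507e-04 K⁻¹
Step 4: Eₐ = -R × ln(k₂/k₁) / (1/T₂ - 1/T₁) = -8.314 × -3.76532 / 7.163507e-04
Step 5: Eₐ = 4.3700e+04 J/mol = 43.7 kJ/mol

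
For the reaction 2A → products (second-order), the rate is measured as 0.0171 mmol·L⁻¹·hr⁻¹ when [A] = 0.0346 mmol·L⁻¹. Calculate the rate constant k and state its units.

14.28 (mmol·L⁻¹)⁻¹·hr⁻¹

Step 1: rate = k[A]^2, so k = rate / [A]^2.
Step 2: k = 0.0171 / (0.0346)^2 = 0.0171 / 0.001197.
Step 3: k = 14.28 (mmol·L⁻¹)⁻¹·hr⁻¹.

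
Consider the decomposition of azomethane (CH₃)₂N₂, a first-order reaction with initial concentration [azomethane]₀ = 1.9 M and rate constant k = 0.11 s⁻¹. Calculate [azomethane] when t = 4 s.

1.224 M

Step 1: For a first-order reaction: [azomethane] = [azomethane]₀ × e^(-kt)
Step 2: [azomethane] = 1.9 × e^(-0.11 × 4)
Step 3: [azomethane] = 1.9 × e^(-0.44)
Step 4: [azomethane] = 1.9 × 0.644036 = 1.224 M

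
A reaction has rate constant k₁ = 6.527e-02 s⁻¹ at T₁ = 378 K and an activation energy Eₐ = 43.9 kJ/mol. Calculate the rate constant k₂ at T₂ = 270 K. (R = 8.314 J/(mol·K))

2.444e-04 s⁻¹

Step 1: Use the two-temperature Arrhenius form: ln(k₂/k₁) = -Eₐ/R × (1/T₂ - 1/T₁)
Step 2: Convert Eₐ to J/mol: 43.9 kJ/mol = 43900 J/mol
Step 3: 1/T₂ - 1/T₁ = 1/270 - 1/378 = 1.058201e-03 K⁻¹
Step 4: ln(k₂/k₁) = -43900/8.314 × 1.058201e-03 = -5.58757
Step 5: k₂ = k₁ × exp(-5.58757) = 6.527e-02 × 3.74412e-03 = 2.444e-04 s⁻¹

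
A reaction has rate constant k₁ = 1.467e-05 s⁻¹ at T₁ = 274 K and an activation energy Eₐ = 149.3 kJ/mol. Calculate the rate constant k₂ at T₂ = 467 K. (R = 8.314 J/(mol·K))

8.503e+06 s⁻¹

Step 1: Use the two-temperature Arrhenius form: ln(k₂/k₁) = -Eₐ/R × (1/T₂ - 1/T₁)
Step 2: Convert Eₐ to J/mol: 149.3 kJ/mol = 149300 J/mol
Step 3: 1/T₂ - 1/T₁ = 1/467 - 1/274 = -1.508307e-03 K⁻¹
Step 4: ln(k₂/k₁) = -149300/8.314 × -1.508307e-03 = 27.08567
Step 5: k₂ = k₁ × exp(27.08567) = 1.467e-05 × 5.79638e+11 = 8.503e+06 s⁻¹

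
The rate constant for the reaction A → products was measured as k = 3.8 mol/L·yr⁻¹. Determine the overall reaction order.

zeroth order (0)

Step 1: The units of k for an nth-order reaction are (concentration)^(1-n)·(time)⁻¹.
Step 2: Here k has units mol/L·yr⁻¹, so the concentration exponent is 1.
Step 3: 1 - n = 1 ⇒ n = 0. The reaction is zeroth order.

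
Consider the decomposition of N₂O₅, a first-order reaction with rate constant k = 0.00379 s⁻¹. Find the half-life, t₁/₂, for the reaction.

182.9 s

Step 1: For a first-order reaction, t₁/₂ = ln(2)/k
Step 2: t₁/₂ = ln(2)/0.00379
Step 3: t₁/₂ = 0.6931/0.00379 = 182.9 s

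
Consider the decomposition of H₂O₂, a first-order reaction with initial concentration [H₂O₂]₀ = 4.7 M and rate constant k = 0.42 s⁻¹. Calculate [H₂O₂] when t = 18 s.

0.002448 M

Step 1: For a first-order reaction: [H₂O₂] = [H₂O₂]₀ × e^(-kt)
Step 2: [H₂O₂] = 4.7 × e^(-0.42 × 18)
Step 3: [H₂O₂] = 4.7 × e^(-7.56)
Step 4: [H₂O₂] = 4.7 × 0.000520875 = 0.002448 M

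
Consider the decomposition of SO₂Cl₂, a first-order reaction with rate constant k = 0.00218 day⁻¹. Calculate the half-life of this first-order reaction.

318 day

Step 1: For a first-order reaction, t₁/₂ = ln(2)/k
Step 2: t₁/₂ = ln(2)/0.00218
Step 3: t₁/₂ = 0.6931/0.00218 = 318 day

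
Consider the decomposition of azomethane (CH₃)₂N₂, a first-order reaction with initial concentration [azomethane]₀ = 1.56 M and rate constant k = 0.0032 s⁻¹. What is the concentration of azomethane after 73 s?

1.235 M

Step 1: For a first-order reaction: [azomethane] = [azomethane]₀ × e^(-kt)
Step 2: [azomethane] = 1.56 × e^(-0.0032 × 73)
Step 3: [azomethane] = 1.56 × e^(-0.2336)
Step 4: [azomethane] = 1.56 × 0.791678 = 1.235 M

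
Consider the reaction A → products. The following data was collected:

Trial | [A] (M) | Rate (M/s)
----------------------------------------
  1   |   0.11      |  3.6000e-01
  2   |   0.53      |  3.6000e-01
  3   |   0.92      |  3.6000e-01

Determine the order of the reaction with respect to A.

zeroth order (0)

Step 1: Compare trials - when concentration changes, rate stays constant.
Step 2: rate₂/rate₁ = 3.6000e-01/3.6000e-01 = 1
Step 3: [A]₂/[A]₁ = 0.53/0.11 = 4.818
Step 4: Since rate ratio ≈ (conc ratio)^0, the reaction is zeroth order.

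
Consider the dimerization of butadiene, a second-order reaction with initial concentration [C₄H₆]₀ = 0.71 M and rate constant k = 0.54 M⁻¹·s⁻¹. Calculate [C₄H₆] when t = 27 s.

0.06255 M

Step 1: For a second-order reaction: 1/[C₄H₆] = 1/[C₄H₆]₀ + kt
Step 2: 1/[C₄H₆] = 1/0.71 + 0.54 × 27
Step 3: 1/[C₄H₆] = 1.408 + 14.58 = 15.99
Step 4: [C₄H₆] = 1/15.99 = 0.06255 M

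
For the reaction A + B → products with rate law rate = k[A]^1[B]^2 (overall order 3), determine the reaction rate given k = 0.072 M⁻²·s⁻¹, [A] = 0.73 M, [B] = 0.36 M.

0.006812 M/s

Step 1: The rate law is rate = k[A]^1[B]^2, overall order = 1+2 = 3
Step 2: Substitute values: rate = 0.072 × (0.73)^1 × (0.36)^2
Step 3: rate = 0.072 × 0.73 × 0.1296 = 0.00681178 M/s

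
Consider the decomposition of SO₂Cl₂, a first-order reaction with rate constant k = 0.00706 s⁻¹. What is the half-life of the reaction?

98.18 s

Step 1: For a first-order reaction, t₁/₂ = ln(2)/k
Step 2: t₁/₂ = ln(2)/0.00706
Step 3: t₁/₂ = 0.6931/0.00706 = 98.18 s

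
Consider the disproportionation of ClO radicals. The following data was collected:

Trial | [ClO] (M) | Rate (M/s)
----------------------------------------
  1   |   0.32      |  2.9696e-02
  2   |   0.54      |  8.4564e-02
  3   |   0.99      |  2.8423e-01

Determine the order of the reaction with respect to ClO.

second order (2)

Step 1: Compare trials to find order n where rate₂/rate₁ = ([ClO]₂/[ClO]₁)^n
Step 2: rate₂/rate₁ = 8.4564e-02/2.9696e-02 = 2.848
Step 3: [ClO]₂/[ClO]₁ = 0.54/0.32 = 1.688
Step 4: n = ln(2.848)/ln(1.688) = 2.00 ≈ 2
Step 5: The reaction is second order in ClO.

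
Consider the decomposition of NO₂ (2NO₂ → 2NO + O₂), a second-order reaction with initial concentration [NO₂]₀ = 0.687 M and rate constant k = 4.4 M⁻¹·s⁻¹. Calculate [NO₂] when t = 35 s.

0.006433 M

Step 1: For a second-order reaction: 1/[NO₂] = 1/[NO₂]₀ + kt
Step 2: 1/[NO₂] = 1/0.687 + 4.4 × 35
Step 3: 1/[NO₂] = 1.456 + 154 = 155.5
Step 4: [NO₂] = 1/155.5 = 0.006433 M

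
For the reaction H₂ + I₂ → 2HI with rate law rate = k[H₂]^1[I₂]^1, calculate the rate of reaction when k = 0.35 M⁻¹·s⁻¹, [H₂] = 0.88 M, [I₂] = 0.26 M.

0.08008 M/s

Step 1: The rate law is rate = k[H₂]^1[I₂]^1
Step 2: Substitute: rate = 0.35 × (0.88)^1 × (0.26)^1
Step 3: rate = 0.35 × 0.88 × 0.26 = 0.08008 M/s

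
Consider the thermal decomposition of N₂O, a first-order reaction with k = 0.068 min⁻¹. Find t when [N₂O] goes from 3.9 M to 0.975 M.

20.39 min

Step 1: For first-order: t = ln([N₂O]₀/[N₂O])/k
Step 2: t = ln(3.9/0.975)/0.068
Step 3: t = ln(4)/0.068
Step 4: t = 1.386/0.068 = 20.39 min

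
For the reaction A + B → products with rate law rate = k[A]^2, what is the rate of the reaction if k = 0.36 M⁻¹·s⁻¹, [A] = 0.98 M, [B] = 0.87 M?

0.3457 M/s

Step 1: The rate law is rate = k[A]^2
Step 2: Note that the rate does not depend on [B] (zero order in B).
Step 3: rate = 0.36 × (0.98)^2 = 0.345744 M/s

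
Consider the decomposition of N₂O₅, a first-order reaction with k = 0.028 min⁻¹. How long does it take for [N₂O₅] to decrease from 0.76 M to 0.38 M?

24.76 min

Step 1: For first-order: t = ln([N₂O₅]₀/[N₂O₅])/k
Step 2: t = ln(0.76/0.38)/0.028
Step 3: t = ln(2)/0.028
Step 4: t = 0.6931/0.028 = 24.76 min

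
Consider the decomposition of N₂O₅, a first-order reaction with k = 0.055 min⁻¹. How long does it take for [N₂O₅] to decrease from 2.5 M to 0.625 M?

25.21 min

Step 1: For first-order: t = ln([N₂O₅]₀/[N₂O₅])/k
Step 2: t = ln(2.5/0.625)/0.055
Step 3: t = ln(4)/0.055
Step 4: t = 1.386/0.055 = 25.21 min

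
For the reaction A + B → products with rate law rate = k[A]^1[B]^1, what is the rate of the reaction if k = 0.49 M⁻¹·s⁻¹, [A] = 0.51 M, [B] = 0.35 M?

0.08747 M/s

Step 1: The rate law is rate = k[A]^1[B]^1
Step 2: Substitute: rate = 0.49 × (0.51)^1 × (0.35)^1
Step 3: rate = 0.49 × 0.51 × 0.35 = 0.087465 M/s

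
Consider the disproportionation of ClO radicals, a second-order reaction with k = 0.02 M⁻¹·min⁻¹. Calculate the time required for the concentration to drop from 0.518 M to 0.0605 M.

729.9 min

Step 1: For second-order: t = (1/[ClO] - 1/[ClO]₀)/k
Step 2: t = (1/0.0605 - 1/0.518)/0.02
Step 3: t = (16.53 - 1.931)/0.02
Step 4: t = 14.6/0.02 = 729.9 min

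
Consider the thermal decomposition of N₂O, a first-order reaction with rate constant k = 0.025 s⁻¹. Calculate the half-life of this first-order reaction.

27.73 s

Step 1: For a first-order reaction, t₁/₂ = ln(2)/k
Step 2: t₁/₂ = ln(2)/0.025
Step 3: t₁/₂ = 0.6931/0.025 = 27.73 s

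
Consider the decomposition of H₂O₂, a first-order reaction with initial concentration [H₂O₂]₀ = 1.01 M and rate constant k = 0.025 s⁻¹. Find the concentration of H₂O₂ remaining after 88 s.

0.1119 M

Step 1: For a first-order reaction: [H₂O₂] = [H₂O₂]₀ × e^(-kt)
Step 2: [H₂O₂] = 1.01 × e^(-0.025 × 88)
Step 3: [H₂O₂] = 1.01 × e^(-2.2)
Step 4: [H₂O₂] = 1.01 × 0.110803 = 0.1119 M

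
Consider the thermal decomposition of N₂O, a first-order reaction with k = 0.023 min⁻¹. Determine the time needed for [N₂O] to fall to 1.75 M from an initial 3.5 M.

30.14 min

Step 1: For first-order: t = ln([N₂O]₀/[N₂O])/k
Step 2: t = ln(3.5/1.75)/0.023
Step 3: t = ln(2)/0.023
Step 4: t = 0.6931/0.023 = 30.14 min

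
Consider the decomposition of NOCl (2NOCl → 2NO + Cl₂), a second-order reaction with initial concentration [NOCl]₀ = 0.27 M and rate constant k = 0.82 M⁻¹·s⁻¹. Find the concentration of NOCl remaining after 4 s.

0.1432 M

Step 1: For a second-order reaction: 1/[NOCl] = 1/[NOCl]₀ + kt
Step 2: 1/[NOCl] = 1/0.27 + 0.82 × 4
Step 3: 1/[NOCl] = 3.704 + 3.28 = 6.984
Step 4: [NOCl] = 1/6.984 = 0.1432 M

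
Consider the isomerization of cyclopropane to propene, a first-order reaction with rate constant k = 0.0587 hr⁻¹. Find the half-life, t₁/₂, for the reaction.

11.81 hr

Step 1: For a first-order reaction, t₁/₂ = ln(2)/k
Step 2: t₁/₂ = ln(2)/0.0587
Step 3: t₁/₂ = 0.6931/0.0587 = 11.81 hr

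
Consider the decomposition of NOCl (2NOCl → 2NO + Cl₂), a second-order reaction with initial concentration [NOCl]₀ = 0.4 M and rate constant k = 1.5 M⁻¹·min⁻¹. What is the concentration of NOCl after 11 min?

0.05263 M

Step 1: For a second-order reaction: 1/[NOCl] = 1/[NOCl]₀ + kt
Step 2: 1/[NOCl] = 1/0.4 + 1.5 × 11
Step 3: 1/[NOCl] = 2.5 + 16.5 = 19
Step 4: [NOCl] = 1/19 = 0.05263 M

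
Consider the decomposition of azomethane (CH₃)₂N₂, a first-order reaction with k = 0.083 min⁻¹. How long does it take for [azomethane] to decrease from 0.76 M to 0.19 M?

16.7 min

Step 1: For first-order: t = ln([azomethane]₀/[azomethane])/k
Step 2: t = ln(0.76/0.19)/0.083
Step 3: t = ln(4)/0.083
Step 4: t = 1.386/0.083 = 16.7 min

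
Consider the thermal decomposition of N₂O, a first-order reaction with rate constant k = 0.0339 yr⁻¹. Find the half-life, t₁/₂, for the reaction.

20.45 yr

Step 1: For a first-order reaction, t₁/₂ = ln(2)/k
Step 2: t₁/₂ = ln(2)/0.0339
Step 3: t₁/₂ = 0.6931/0.0339 = 20.45 yr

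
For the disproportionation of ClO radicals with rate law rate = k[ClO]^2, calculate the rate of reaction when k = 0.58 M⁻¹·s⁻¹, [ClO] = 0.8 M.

0.3712 M/s

Step 1: Identify the rate law: rate = k[ClO]^2
Step 2: Substitute values: rate = 0.58 × (0.8)^2
Step 3: Calculate: rate = 0.58 × 0.64 = 0.3712 M/s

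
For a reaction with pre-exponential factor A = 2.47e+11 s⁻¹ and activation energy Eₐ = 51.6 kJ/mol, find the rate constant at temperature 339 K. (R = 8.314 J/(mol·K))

2.76e+03 s⁻¹

Step 1: Use the Arrhenius equation: k = A × exp(-Eₐ/RT)
Step 2: Convert Eₐ to J/mol: 51.6 kJ/mol = 51600 J/mol
Step 3: Calculate the exponent: -Eₐ/(RT) = -51600/(8.314 × 339) = -18.30796
Step 4: k = 2.47e+11 × exp(-18.30796)
Step 5: k = 2.47e+11 × 1.11932e-08 = 2.7647e+03 s⁻¹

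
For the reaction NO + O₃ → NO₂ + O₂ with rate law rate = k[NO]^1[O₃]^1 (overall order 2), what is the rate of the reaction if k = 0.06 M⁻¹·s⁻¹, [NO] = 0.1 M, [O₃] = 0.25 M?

0.0015 M/s

Step 1: The rate law is rate = k[NO]^1[O₃]^1, overall order = 1+1 = 2
Step 2: Substitute values: rate = 0.06 × (0.1)^1 × (0.25)^1
Step 3: rate = 0.06 × 0.1 × 0.25 = 0.0015 M/s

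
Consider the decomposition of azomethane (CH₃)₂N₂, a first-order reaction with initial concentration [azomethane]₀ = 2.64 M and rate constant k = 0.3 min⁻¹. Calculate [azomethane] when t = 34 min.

9.813e-05 M

Step 1: For a first-order reaction: [azomethane] = [azomethane]₀ × e^(-kt)
Step 2: [azomethane] = 2.64 × e^(-0.3 × 34)
Step 3: [azomethane] = 2.64 × e^(-10.2)
Step 4: [azomethane] = 2.64 × 3.71703e-05 = 9.813e-05 M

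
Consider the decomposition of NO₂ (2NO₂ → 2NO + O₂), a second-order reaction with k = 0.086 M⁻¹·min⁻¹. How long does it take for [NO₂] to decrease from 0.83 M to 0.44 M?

12.42 min

Step 1: For second-order: t = (1/[NO₂] - 1/[NO₂]₀)/k
Step 2: t = (1/0.44 - 1/0.83)/0.086
Step 3: t = (2.273 - 1.205)/0.086
Step 4: t = 1.068/0.086 = 12.42 min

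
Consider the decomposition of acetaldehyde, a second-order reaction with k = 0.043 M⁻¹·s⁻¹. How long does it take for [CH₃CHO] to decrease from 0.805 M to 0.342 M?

39.11 s

Step 1: For second-order: t = (1/[CH₃CHO] - 1/[CH₃CHO]₀)/k
Step 2: t = (1/0.342 - 1/0.805)/0.043
Step 3: t = (2.924 - 1.242)/0.043
Step 4: t = 1.682/0.043 = 39.11 s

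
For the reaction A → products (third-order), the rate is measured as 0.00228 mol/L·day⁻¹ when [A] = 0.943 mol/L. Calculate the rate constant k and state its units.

0.002719 (mol/L)⁻²·day⁻¹

Step 1: rate = k[A]^3, so k = rate / [A]^3.
Step 2: k = 0.00228 / (0.943)^3 = 0.00228 / 0.8386.
Step 3: k = 0.002719 (mol/L)⁻²·day⁻¹.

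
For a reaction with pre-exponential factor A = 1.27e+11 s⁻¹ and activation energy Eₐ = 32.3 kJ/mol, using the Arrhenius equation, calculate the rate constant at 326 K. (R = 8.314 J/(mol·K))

8.48e+05 s⁻¹

Step 1: Use the Arrhenius equation: k = A × exp(-Eₐ/RT)
Step 2: Convert Eₐ to J/mol: 32.3 kJ/mol = 32300 J/mol
Step 3: Calculate the exponent: -Eₐ/(RT) = -32300/(8.314 × 326) = -11.91722
Step 4: k = 1.27e+11 × exp(-11.91722)
Step 5: k = 1.27e+11 × 6.67448e-06 = 8.4766e+05 s⁻¹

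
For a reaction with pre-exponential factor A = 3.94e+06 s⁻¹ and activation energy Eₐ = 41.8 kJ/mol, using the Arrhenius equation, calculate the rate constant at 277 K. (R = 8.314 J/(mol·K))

5.16e-02 s⁻¹

Step 1: Use the Arrhenius equation: k = A × exp(-Eₐ/RT)
Step 2: Convert Eₐ to J/mol: 41.8 kJ/mol = 41800 J/mol
Step 3: Calculate the exponent: -Eₐ/(RT) = -41800/(8.314 × 277) = -18.15041
Step 4: k = 3.94e+06 × exp(-18.15041)
Step 5: k = 3.94e+06 × 1.31032e-08 = 5.1627e-02 s⁻¹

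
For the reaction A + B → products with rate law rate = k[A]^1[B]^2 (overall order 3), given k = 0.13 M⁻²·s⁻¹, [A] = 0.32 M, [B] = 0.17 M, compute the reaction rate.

0.001202 M/s

Step 1: The rate law is rate = k[A]^1[B]^2, overall order = 1+2 = 3
Step 2: Substitute values: rate = 0.13 × (0.32)^1 × (0.17)^2
Step 3: rate = 0.13 × 0.32 × 0.0289 = 0.00120224 M/s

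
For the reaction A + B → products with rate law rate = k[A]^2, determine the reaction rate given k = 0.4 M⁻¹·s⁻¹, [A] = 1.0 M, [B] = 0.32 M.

0.4 M/s

Step 1: The rate law is rate = k[A]^2
Step 2: Note that the rate does not depend on [B] (zero order in B).
Step 3: rate = 0.4 × (1.0)^2 = 0.4 M/s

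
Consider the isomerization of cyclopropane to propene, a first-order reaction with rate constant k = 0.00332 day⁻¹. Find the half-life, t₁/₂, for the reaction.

208.8 day

Step 1: For a first-order reaction, t₁/₂ = ln(2)/k
Step 2: t₁/₂ = ln(2)/0.00332
Step 3: t₁/₂ = 0.6931/0.00332 = 208.8 day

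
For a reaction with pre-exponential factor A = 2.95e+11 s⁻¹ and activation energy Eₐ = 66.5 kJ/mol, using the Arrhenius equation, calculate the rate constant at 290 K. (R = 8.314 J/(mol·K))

3.10e-01 s⁻¹

Step 1: Use the Arrhenius equation: k = A × exp(-Eₐ/RT)
Step 2: Convert Eₐ to J/mol: 66.5 kJ/mol = 66500 J/mol
Step 3: Calculate the exponent: -Eₐ/(RT) = -66500/(8.314 × 290) = -27.58123
Step 4: k = 2.95e+11 × exp(-27.58123)
Step 5: k = 2.95e+11 × 1.05105e-12 = 3.1006e-01 s⁻¹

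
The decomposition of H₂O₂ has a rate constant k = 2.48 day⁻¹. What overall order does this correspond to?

first order (1)

Step 1: The units of k for an nth-order reaction are (concentration)^(1-n)·(time)⁻¹.
Step 2: Here k has units day⁻¹, so the concentration exponent is 0.
Step 3: 1 - n = 0 ⇒ n = 1. The reaction is first order.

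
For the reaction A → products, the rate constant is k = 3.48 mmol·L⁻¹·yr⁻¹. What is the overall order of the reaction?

zeroth order (0)

Step 1: The units of k for an nth-order reaction are (concentration)^(1-n)·(time)⁻¹.
Step 2: Here k has units mmol·L⁻¹·yr⁻¹, so the concentration exponent is 1.
Step 3: 1 - n = 1 ⇒ n = 0. The reaction is zeroth order.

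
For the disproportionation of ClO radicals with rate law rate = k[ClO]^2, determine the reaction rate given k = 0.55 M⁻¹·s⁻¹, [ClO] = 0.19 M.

0.01986 M/s

Step 1: Identify the rate law: rate = k[ClO]^2
Step 2: Substitute values: rate = 0.55 × (0.19)^2
Step 3: Calculate: rate = 0.55 × 0.0361 = 0.019855 M/s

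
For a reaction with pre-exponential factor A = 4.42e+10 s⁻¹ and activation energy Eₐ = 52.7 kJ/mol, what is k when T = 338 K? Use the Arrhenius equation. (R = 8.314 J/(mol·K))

3.17e+02 s⁻¹

Step 1: Use the Arrhenius equation: k = A × exp(-Eₐ/RT)
Step 2: Convert Eₐ to J/mol: 52.7 kJ/mol = 52700 J/mol
Step 3: Calculate the exponent: -Eₐ/(RT) = -52700/(8.314 × 338) = -18.75357
Step 4: k = 4.42e+10 × exp(-18.75357)
Step 5: k = 4.42e+10 × 7.16850e-09 = 3.1685e+02 s⁻¹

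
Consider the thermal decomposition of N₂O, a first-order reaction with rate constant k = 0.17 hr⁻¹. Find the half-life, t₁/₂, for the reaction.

4.077 hr

Step 1: For a first-order reaction, t₁/₂ = ln(2)/k
Step 2: t₁/₂ = ln(2)/0.17
Step 3: t₁/₂ = 0.6931/0.17 = 4.077 hr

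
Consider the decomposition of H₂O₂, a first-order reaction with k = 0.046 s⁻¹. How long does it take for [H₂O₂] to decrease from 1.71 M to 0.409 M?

31.1 s

Step 1: For first-order: t = ln([H₂O₂]₀/[H₂O₂])/k
Step 2: t = ln(1.71/0.409)/0.046
Step 3: t = ln(4.181)/0.046
Step 4: t = 1.431/0.046 = 31.1 s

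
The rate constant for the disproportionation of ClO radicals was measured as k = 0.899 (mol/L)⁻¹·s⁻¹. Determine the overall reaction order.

second order (2)

Step 1: The units of k for an nth-order reaction are (concentration)^(1-n)·(time)⁻¹.
Step 2: Here k has units (mol/L)⁻¹·s⁻¹, so the concentration exponent is -1.
Step 3: 1 - n = -1 ⇒ n = 2. The reaction is second order.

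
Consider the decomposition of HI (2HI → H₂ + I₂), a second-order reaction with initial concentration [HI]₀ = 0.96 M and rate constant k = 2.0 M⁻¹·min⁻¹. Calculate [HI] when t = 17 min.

0.02854 M

Step 1: For a second-order reaction: 1/[HI] = 1/[HI]₀ + kt
Step 2: 1/[HI] = 1/0.96 + 2.0 × 17
Step 3: 1/[HI] = 1.042 + 34 = 35.04
Step 4: [HI] = 1/35.04 = 0.02854 M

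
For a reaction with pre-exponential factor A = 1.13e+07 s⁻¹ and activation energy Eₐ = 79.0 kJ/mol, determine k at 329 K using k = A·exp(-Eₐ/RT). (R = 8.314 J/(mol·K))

3.24e-06 s⁻¹

Step 1: Use the Arrhenius equation: k = A × exp(-Eₐ/RT)
Step 2: Convert Eₐ to J/mol: 79.0 kJ/mol = 79000 J/mol
Step 3: Calculate the exponent: -Eₐ/(RT) = -79000/(8.314 × 329) = -28.88159
Step 4: k = 1.13e+07 × exp(-28.88159)
Step 5: k = 1.13e+07 × 2.86342e-13 = 3.2357e-06 s⁻¹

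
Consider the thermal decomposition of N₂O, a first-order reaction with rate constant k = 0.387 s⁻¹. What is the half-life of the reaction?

1.791 s

Step 1: For a first-order reaction, t₁/₂ = ln(2)/k
Step 2: t₁/₂ = ln(2)/0.387
Step 3: t₁/₂ = 0.6931/0.387 = 1.791 s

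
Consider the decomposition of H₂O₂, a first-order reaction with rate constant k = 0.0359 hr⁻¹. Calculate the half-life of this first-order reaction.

19.31 hr

Step 1: For a first-order reaction, t₁/₂ = ln(2)/k
Step 2: t₁/₂ = ln(2)/0.0359
Step 3: t₁/₂ = 0.6931/0.0359 = 19.31 hr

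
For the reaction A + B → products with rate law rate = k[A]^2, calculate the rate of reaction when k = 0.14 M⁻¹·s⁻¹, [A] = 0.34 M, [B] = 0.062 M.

0.01618 M/s

Step 1: The rate law is rate = k[A]^2
Step 2: Note that the rate does not depend on [B] (zero order in B).
Step 3: rate = 0.14 × (0.34)^2 = 0.016184 M/s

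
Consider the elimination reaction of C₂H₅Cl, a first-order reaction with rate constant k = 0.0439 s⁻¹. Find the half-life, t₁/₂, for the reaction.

15.79 s

Step 1: For a first-order reaction, t₁/₂ = ln(2)/k
Step 2: t₁/₂ = ln(2)/0.0439
Step 3: t₁/₂ = 0.6931/0.0439 = 15.79 s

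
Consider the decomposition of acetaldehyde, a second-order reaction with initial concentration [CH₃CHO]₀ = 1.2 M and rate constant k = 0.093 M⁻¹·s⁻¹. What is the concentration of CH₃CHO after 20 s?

0.3713 M

Step 1: For a second-order reaction: 1/[CH₃CHO] = 1/[CH₃CHO]₀ + kt
Step 2: 1/[CH₃CHO] = 1/1.2 + 0.093 × 20
Step 3: 1/[CH₃CHO] = 0.8333 + 1.86 = 2.693
Step 4: [CH₃CHO] = 1/2.693 = 0.3713 M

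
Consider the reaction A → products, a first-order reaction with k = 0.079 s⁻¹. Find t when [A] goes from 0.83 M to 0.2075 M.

17.55 s

Step 1: For first-order: t = ln([A]₀/[A])/k
Step 2: t = ln(0.83/0.2075)/0.079
Step 3: t = ln(4)/0.079
Step 4: t = 1.386/0.079 = 17.55 s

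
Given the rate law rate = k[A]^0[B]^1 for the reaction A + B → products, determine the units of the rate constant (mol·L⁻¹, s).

s⁻¹

Step 1: Overall order = 0 + 1 = 1.
Step 2: rate has units mol·L⁻¹·s⁻¹; [A]^0[B]^1 has units (mol·L⁻¹)^1.
Step 3: k = rate/([A]^0[B]^1), so units of k = (mol·L⁻¹)^(1-1)·s⁻¹ = s⁻¹.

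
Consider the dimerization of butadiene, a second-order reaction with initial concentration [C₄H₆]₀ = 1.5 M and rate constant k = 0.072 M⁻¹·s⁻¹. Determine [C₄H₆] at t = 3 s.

1.133 M

Step 1: For a second-order reaction: 1/[C₄H₆] = 1/[C₄H₆]₀ + kt
Step 2: 1/[C₄H₆] = 1/1.5 + 0.072 × 3
Step 3: 1/[C₄H₆] = 0.6667 + 0.216 = 0.8827
Step 4: [C₄H₆] = 1/0.8827 = 1.133 M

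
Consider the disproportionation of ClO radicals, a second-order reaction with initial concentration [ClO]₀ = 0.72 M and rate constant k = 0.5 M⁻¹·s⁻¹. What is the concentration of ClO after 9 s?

0.1698 M

Step 1: For a second-order reaction: 1/[ClO] = 1/[ClO]₀ + kt
Step 2: 1/[ClO] = 1/0.72 + 0.5 × 9
Step 3: 1/[ClO] = 1.389 + 4.5 = 5.889
Step 4: [ClO] = 1/5.889 = 0.1698 M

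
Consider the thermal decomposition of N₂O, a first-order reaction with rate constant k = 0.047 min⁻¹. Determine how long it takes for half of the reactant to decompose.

14.75 min

Step 1: For a first-order reaction, t₁/₂ = ln(2)/k
Step 2: t₁/₂ = ln(2)/0.047
Step 3: t₁/₂ = 0.6931/0.047 = 14.75 min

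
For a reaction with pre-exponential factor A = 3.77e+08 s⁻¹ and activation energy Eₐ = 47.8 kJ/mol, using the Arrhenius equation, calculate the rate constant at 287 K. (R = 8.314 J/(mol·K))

7.52e-01 s⁻¹

Step 1: Use the Arrhenius equation: k = A × exp(-Eₐ/RT)
Step 2: Convert Eₐ to J/mol: 47.8 kJ/mol = 47800 J/mol
Step 3: Calculate the exponent: -Eₐ/(RT) = -47800/(8.314 × 287) = -20.03254
Step 4: k = 3.77e+08 × exp(-20.03254)
Step 5: k = 3.77e+08 × 1.99516e-09 = 7.5218e-01 s⁻¹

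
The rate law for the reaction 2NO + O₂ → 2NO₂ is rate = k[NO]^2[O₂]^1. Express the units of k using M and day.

M⁻²·day⁻¹

Step 1: Overall order = 2 + 1 = 3.
Step 2: rate has units M·day⁻¹; [NO]^2[O₂]^1 has units M^3.
Step 3: k = rate/([NO]^2[O₂]^1), so units of k = M^(1-3)·day⁻¹ = M⁻²·day⁻¹.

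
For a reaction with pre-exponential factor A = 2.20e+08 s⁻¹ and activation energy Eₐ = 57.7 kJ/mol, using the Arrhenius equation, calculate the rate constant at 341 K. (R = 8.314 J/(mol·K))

3.19e-01 s⁻¹

Step 1: Use the Arrhenius equation: k = A × exp(-Eₐ/RT)
Step 2: Convert Eₐ to J/mol: 57.7 kJ/mol = 57700 J/mol
Step 3: Calculate the exponent: -Eₐ/(RT) = -57700/(8.314 × 341) = -20.35220
Step 4: k = 2.20e+08 × exp(-20.35220)
Step 5: k = 2.20e+08 × 1.44928e-09 = 3.1884e-01 s⁻¹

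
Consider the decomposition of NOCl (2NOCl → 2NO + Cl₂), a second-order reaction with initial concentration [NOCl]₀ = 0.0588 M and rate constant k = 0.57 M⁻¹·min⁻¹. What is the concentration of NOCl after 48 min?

0.02254 M

Step 1: For a second-order reaction: 1/[NOCl] = 1/[NOCl]₀ + kt
Step 2: 1/[NOCl] = 1/0.0588 + 0.57 × 48
Step 3: 1/[NOCl] = 17.01 + 27.36 = 44.37
Step 4: [NOCl] = 1/44.37 = 0.02254 M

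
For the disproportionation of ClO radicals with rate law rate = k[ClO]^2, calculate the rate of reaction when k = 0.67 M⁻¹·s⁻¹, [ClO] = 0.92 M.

0.5671 M/s

Step 1: Identify the rate law: rate = k[ClO]^2
Step 2: Substitute values: rate = 0.67 × (0.92)^2
Step 3: Calculate: rate = 0.67 × 0.8464 = 0.567088 M/s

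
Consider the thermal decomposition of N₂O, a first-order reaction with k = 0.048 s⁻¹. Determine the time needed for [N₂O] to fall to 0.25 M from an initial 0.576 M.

17.39 s

Step 1: For first-order: t = ln([N₂O]₀/[N₂O])/k
Step 2: t = ln(0.576/0.25)/0.048
Step 3: t = ln(2.304)/0.048
Step 4: t = 0.8346/0.048 = 17.39 s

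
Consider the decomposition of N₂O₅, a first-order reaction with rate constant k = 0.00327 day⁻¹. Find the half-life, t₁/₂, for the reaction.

212 day

Step 1: For a first-order reaction, t₁/₂ = ln(2)/k
Step 2: t₁/₂ = ln(2)/0.00327
Step 3: t₁/₂ = 0.6931/0.00327 = 212 day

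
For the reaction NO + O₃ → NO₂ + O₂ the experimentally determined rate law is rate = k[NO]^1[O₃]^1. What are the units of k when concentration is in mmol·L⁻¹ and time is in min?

(mmol·L⁻¹)⁻¹·min⁻¹

Step 1: Overall order = 1 + 1 = 2.
Step 2: rate has units mmol·L⁻¹·min⁻¹; [NO]^1[O₃]^1 has units (mmol·L⁻¹)^2.
Step 3: k = rate/([NO]^1[O₃]^1), so units of k = (mmol·L⁻¹)^(1-2)·min⁻¹ = (mmol·L⁻¹)⁻¹·min⁻¹.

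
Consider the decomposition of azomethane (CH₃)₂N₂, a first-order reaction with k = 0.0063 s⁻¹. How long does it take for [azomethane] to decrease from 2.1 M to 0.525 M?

220 s

Step 1: For first-order: t = ln([azomethane]₀/[azomethane])/k
Step 2: t = ln(2.1/0.525)/0.0063
Step 3: t = ln(4)/0.0063
Step 4: t = 1.386/0.0063 = 220 s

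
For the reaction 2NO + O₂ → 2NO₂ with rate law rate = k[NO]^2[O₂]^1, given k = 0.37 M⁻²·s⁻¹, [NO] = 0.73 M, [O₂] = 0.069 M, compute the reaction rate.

0.0136 M/s

Step 1: The rate law is rate = k[NO]^2[O₂]^1
Step 2: Substitute: rate = 0.37 × (0.73)^2 × (0.069)^1
Step 3: rate = 0.37 × 0.5329 × 0.069 = 0.0136049 M/s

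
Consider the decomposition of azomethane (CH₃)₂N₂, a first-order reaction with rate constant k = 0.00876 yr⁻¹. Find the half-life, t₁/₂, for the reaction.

79.13 yr

Step 1: For a first-order reaction, t₁/₂ = ln(2)/k
Step 2: t₁/₂ = ln(2)/0.00876
Step 3: t₁/₂ = 0.6931/0.00876 = 79.13 yr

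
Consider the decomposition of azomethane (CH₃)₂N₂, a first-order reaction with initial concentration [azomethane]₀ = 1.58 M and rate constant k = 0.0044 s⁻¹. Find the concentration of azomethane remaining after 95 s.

1.04 M

Step 1: For a first-order reaction: [azomethane] = [azomethane]₀ × e^(-kt)
Step 2: [azomethane] = 1.58 × e^(-0.0044 × 95)
Step 3: [azomethane] = 1.58 × e^(-0.418)
Step 4: [azomethane] = 1.58 × 0.658362 = 1.04 M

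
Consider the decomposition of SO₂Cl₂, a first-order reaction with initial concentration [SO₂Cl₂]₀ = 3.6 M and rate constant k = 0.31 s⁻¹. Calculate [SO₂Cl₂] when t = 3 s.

1.42 M

Step 1: For a first-order reaction: [SO₂Cl₂] = [SO₂Cl₂]₀ × e^(-kt)
Step 2: [SO₂Cl₂] = 3.6 × e^(-0.31 × 3)
Step 3: [SO₂Cl₂] = 3.6 × e^(-0.93)
Step 4: [SO₂Cl₂] = 3.6 × 0.394554 = 1.42 M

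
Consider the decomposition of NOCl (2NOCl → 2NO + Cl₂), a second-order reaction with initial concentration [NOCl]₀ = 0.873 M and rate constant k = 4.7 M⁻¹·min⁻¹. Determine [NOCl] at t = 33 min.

0.0064 M

Step 1: For a second-order reaction: 1/[NOCl] = 1/[NOCl]₀ + kt
Step 2: 1/[NOCl] = 1/0.873 + 4.7 × 33
Step 3: 1/[NOCl] = 1.145 + 155.1 = 156.2
Step 4: [NOCl] = 1/156.2 = 0.0064 M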